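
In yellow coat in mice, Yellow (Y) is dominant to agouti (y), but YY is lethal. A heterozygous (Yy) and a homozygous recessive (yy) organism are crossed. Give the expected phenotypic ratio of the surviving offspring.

Cross: Yy × yy
Punnett square offspring (before lethality): 2 Yy, 2 yy
No YY offspring are produced in this cross.
Ratio: 1 yellow : 1 agouti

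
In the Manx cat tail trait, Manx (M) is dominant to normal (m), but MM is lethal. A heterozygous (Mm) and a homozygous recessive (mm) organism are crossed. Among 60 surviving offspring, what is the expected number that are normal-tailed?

Cross: Mm × mm
Punnett square offspring (before lethality): 2 Mm, 2 mm
No MM offspring are produced in this cross.
normal-tailed: 2 out of 4 → fraction 1/2
Expected count = 1/2 × 60 = 30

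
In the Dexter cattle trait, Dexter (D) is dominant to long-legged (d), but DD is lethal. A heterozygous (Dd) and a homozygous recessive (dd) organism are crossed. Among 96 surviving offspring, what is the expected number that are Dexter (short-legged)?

Cross: Dd × dd
Punnett square offspring (before lethality): 2 Dd, 2 dd
No DD offspring are produced in this cross.
Dexter (short-legged): 2 out of 4 → fraction 1/2
Expected count = 1/2 × 96 = 48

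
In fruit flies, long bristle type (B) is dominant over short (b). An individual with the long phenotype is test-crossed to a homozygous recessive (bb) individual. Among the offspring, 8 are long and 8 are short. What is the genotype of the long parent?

Test cross: ? × bb
Offspring: 8 long, 8 short — approximately 1:1.
A 1:1 ratio in a test cross indicates the unknown parent is heterozygous (Bb).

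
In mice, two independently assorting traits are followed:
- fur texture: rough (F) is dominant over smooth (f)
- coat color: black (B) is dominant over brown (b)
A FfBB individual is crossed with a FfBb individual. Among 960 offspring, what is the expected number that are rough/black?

Dihybrid cross FfBB × FfBb — consider each gene separately:
fur texture: Ff × Ff → 1 FF, 2 Ff, 1 ff → 3 F_ : 1 ff (out of 4)
coat color: BB × Bb → 2 BB, 2 Bb → 4 B_ (out of 4)
Combine (counts out of 4 × 4 = 16): rough/black (F_B_) = 3×4 = 12; smooth/black (ffB_) = 1×4 = 4
Phenotype counts (out of 16): 12 rough/black, 4 smooth/black
rough/black: 12 out of 16 → fraction 3/4
Expected count = 3/4 × 960 = 720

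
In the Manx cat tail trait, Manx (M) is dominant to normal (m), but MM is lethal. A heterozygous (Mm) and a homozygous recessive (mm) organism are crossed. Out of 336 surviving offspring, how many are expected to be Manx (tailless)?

Cross: Mm × mm
Punnett square offspring (before lethality): 2 Mm, 2 mm
No MM offspring are produced in this cross.
Manx (tailless): 2 out of 4 → fraction 1/2
Expected count = 1/2 × 336 = 168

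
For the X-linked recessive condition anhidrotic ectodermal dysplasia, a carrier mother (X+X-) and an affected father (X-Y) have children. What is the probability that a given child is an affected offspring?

Cross: X+X- × X-Y
Offspring: 1 X+X-, 1 X+Y, 1 X-X-, 1 X-Y
Probability of an affected offspring: 2/4 = 1/2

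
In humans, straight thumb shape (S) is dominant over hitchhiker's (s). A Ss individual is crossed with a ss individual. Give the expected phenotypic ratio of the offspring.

Punnett square for Ss × ss:
Offspring genotypes: 2 Ss, 2 ss
straight: 2, hitchhiker's: 2
Ratio: 1:1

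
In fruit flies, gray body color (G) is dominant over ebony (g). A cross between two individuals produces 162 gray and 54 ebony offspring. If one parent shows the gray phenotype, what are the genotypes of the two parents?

Observed offspring: 162 gray, 54 ebony
The observed ratio simplifies to 3:1. Ebony (gg) offspring appear, so each parent must contribute one g allele. The parent stated to show gray carries G, so it is Gg. The other parent is then either Gg or gg: Gg × gg would give a 1:1 split, whereas Gg × Gg gives 3:1 — matching the data. So both parents are heterozygous (Gg × Gg).
Parent genotypes: Gg × Gg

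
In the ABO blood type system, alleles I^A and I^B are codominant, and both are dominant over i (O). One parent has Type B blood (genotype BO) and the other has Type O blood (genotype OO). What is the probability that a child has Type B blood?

Cross: BO × OO
Possible offspring genotypes: 2 BO, 2 OO
Blood type counts: 2 Type B, 2 Type O
Probability of Type B: 2/4 = 1/2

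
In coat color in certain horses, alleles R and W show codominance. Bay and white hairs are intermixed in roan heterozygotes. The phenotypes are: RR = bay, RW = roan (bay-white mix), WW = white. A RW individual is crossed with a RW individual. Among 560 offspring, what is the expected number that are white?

Punnett square for RW × RW:
Offspring genotypes: 1 RR, 2 RW, 1 WW
Phenotype counts: 1 bay, 2 roan (bay-white mix), 1 white
white: 1 out of 4 → fraction 1/4
Expected count = 1/4 × 560 = 140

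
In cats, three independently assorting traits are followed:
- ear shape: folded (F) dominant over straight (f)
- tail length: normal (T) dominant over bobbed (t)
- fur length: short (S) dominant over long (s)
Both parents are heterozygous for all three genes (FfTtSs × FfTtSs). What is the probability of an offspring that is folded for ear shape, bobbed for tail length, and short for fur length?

Trihybrid cross: FfTtSs × FfTtSs
Each trait segregates independently with a 3:1 phenotypic ratio, so each gene contributes 3/4 (dominant) or 1/4 (recessive).
Target: folded (ear shape), bobbed (tail length), short (fur length)
Probability = product of independent per-trait probabilities
= 3/4 × 1/4 × 3/4 = 9/64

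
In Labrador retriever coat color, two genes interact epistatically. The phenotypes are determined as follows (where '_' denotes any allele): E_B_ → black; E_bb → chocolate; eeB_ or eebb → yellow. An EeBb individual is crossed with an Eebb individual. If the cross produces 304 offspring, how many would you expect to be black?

Cross: EeBb × Eebb — consider each gene separately:
E gene: Ee × Ee → 1 EE, 2 Ee, 1 ee → 3 E_ : 1 ee (out of 4)
B gene: Bb × bb → 2 Bb, 2 bb → 2 B_ : 2 bb (out of 4)
Genotype classes (out of 4 × 4 = 16): E_B_ = 3×2 = 6; E_bb = 3×2 = 6; eeB_ = 1×2 = 2; eebb = 1×2 = 2
Apply the phenotype rules: E_B_ (6) → black; E_bb (6) → chocolate; eeB_ (2) + eebb (2) → yellow
Phenotype counts (out of 16): 6 black, 6 chocolate, 4 yellow
black: 6 out of 16 → fraction 3/8
Expected count = 3/8 × 304 = 114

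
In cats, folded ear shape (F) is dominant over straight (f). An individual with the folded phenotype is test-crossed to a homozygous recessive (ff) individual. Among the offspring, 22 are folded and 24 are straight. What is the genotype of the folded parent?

Test cross: ? × ff
Offspring: 22 folded, 24 straight — approximately 1:1.
A 1:1 ratio in a test cross indicates the unknown parent is heterozygous (Ff).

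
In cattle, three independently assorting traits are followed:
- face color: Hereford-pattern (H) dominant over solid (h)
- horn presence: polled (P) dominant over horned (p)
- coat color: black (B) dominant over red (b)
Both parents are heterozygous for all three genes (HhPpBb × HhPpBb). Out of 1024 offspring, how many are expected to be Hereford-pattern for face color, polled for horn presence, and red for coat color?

Trihybrid cross: HhPpBb × HhPpBb
Each trait segregates independently with a 3:1 phenotypic ratio, so each gene contributes 3/4 (dominant) or 1/4 (recessive).
Target: Hereford-pattern (face color), polled (horn presence), red (coat color)
Probability = product of independent per-trait probabilities
= 3/4 × 3/4 × 1/4 = 9/64
Expected count = 9/64 × 1024 = 144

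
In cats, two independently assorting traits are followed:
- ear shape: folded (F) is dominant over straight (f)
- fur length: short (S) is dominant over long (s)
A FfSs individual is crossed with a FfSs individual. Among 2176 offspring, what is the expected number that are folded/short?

Dihybrid cross FfSs × FfSs — consider each gene separately:
ear shape: Ff × Ff → 1 FF, 2 Ff, 1 ff → 3 F_ : 1 ff (out of 4)
fur length: Ss × Ss → 1 SS, 2 Ss, 1 ss → 3 S_ : 1 ss (out of 4)
Combine (counts out of 4 × 4 = 16): folded/short (F_S_) = 3×3 = 9; folded/long (F_ss) = 3×1 = 3; straight/short (ffS_) = 1×3 = 3; straight/long (ffss) = 1×1 = 1
Phenotype counts (out of 16): 9 folded/short, 3 folded/long, 3 straight/short, 1 straight/long
folded/short: 9 out of 16 → fraction 9/16
Expected count = 9/16 × 2176 = 1224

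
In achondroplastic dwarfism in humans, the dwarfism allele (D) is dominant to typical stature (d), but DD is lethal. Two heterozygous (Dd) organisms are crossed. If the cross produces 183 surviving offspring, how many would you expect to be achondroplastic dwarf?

Cross: Dd × Dd
Punnett square offspring (before lethality): 1 DD, 2 Dd, 1 dd
The DD genotype is lethal (embryos die); surviving offspring: 2 Dd, 1 dd
achondroplastic dwarf: 2 out of 3 → fraction 2/3
Expected count = 2/3 × 183 = 122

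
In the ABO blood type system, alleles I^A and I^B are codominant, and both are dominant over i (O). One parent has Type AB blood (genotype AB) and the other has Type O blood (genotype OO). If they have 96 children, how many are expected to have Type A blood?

Cross: AB × OO
Possible offspring genotypes: 2 AO, 2 BO
Blood type counts: 2 Type A, 2 Type B
Probability of Type A: 2/4 = 1/2
Expected count = 1/2 × 96 = 48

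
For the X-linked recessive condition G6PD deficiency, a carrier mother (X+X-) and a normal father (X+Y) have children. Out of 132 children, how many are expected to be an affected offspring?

Cross: X+X- × X+Y
Offspring: 1 X+X+, 1 X+Y, 1 X+X-, 1 X-Y
Probability of an affected offspring: 1/4
Expected count = 1/4 × 132 = 33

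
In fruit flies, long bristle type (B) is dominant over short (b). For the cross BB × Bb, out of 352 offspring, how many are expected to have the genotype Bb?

Punnett square for BB × Bb:
Offspring genotypes: 2 BB, 2 Bb
Total offspring: 4
Count with target: 2
Probability: 2/4 = 1/2
Expected count = 1/2 × 352 = 176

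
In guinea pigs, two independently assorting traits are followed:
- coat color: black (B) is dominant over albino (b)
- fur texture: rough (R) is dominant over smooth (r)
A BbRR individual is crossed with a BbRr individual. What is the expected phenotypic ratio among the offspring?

Dihybrid cross BbRR × BbRr — consider each gene separately:
coat color: Bb × Bb → 1 BB, 2 Bb, 1 bb → 3 B_ : 1 bb (out of 4)
fur texture: RR × Rr → 2 RR, 2 Rr → 4 R_ (out of 4)
Combine (counts out of 4 × 4 = 16): black/rough (B_R_) = 3×4 = 12; albino/rough (bbR_) = 1×4 = 4
Phenotype counts (out of 16): 12 black/rough, 4 albino/rough
Ratio: 3 black/rough : 1 albino/rough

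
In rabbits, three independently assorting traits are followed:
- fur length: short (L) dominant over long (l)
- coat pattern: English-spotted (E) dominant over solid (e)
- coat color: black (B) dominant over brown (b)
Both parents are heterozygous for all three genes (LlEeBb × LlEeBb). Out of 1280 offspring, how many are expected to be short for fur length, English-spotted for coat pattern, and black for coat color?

Trihybrid cross: LlEeBb × LlEeBb
Each trait segregates independently with a 3:1 phenotypic ratio, so each gene contributes 3/4 (dominant) or 1/4 (recessive).
Target: short (fur length), English-spotted (coat pattern), black (coat color)
Probability = product of independent per-trait probabilities
= 3/4 × 3/4 × 3/4 = 27/64
Expected count = 27/64 × 1280 = 540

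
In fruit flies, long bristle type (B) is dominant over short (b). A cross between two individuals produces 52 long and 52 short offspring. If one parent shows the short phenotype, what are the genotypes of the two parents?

Observed offspring: 52 long, 52 short
The observed ratio simplifies to 1:1. One parent shows short, so its genotype must be bb. A 1:1 offspring split requires the other parent to be heterozygous (Bb).
Parent genotypes: bb × Bb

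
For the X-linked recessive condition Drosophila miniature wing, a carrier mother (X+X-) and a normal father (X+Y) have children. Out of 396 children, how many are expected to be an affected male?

Cross: X+X- × X+Y
Offspring: 1 X+X+, 1 X+Y, 1 X+X-, 1 X-Y
Probability of an affected male: 1/4
Expected count = 1/4 × 396 = 99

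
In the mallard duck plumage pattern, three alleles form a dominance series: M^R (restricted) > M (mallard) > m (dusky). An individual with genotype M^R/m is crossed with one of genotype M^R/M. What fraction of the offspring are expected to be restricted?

Cross: M^R/m × M^R/M
Allele dominance: M^R > M > m
Offspring genotypes: 1 M^R/M^R, 1 M^R/M, 1 M^R/m, 1 M/m
Phenotype counts: 3 restricted, 1 mallard
restricted: 3 out of 4
Probability: 3/4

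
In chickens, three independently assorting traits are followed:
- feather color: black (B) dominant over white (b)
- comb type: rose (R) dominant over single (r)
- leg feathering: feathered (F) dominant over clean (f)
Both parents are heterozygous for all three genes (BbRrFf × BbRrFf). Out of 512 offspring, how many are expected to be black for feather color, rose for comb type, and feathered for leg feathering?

Trihybrid cross: BbRrFf × BbRrFf
Each trait segregates independently with a 3:1 phenotypic ratio, so each gene contributes 3/4 (dominant) or 1/4 (recessive).
Target: black (feather color), rose (comb type), feathered (leg feathering)
Probability = product of independent per-trait probabilities
= 3/4 × 3/4 × 3/4 = 27/64
Expected count = 27/64 × 512 = 216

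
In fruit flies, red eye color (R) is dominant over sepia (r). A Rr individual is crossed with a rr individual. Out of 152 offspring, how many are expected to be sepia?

Punnett square for Rr × rr:
Offspring genotypes: 2 Rr, 2 rr
red: 2, sepia: 2
sepia: 2 out of 4 → fraction 1/2
Expected count = 1/2 × 152 = 76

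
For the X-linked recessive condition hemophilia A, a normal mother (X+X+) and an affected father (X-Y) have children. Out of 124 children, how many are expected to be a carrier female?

Cross: X+X+ × X-Y
Offspring: 2 X+X-, 2 X+Y
Probability of a carrier female: 2/4 = 1/2
Expected count = 1/2 × 124 = 62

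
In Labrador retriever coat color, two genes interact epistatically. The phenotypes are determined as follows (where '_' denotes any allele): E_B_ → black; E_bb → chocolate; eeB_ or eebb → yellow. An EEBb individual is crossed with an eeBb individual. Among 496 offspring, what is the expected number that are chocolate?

Cross: EEBb × eeBb — consider each gene separately:
E gene: EE × ee → 4 Ee → 4 E_ (out of 4)
B gene: Bb × Bb → 1 BB, 2 Bb, 1 bb → 3 B_ : 1 bb (out of 4)
Genotype classes (out of 4 × 4 = 16): E_B_ = 4×3 = 12; E_bb = 4×1 = 4
Apply the phenotype rules: E_B_ (12) → black; E_bb (4) → chocolate
Phenotype counts (out of 16): 12 black, 4 chocolate
chocolate: 4 out of 16 → fraction 1/4
Expected count = 1/4 × 496 = 124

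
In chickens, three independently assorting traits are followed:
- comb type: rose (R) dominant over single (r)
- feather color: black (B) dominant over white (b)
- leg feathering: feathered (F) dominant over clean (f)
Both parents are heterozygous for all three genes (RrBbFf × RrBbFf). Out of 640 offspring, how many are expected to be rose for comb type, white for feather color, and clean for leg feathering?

Trihybrid cross: RrBbFf × RrBbFf
Each trait segregates independently with a 3:1 phenotypic ratio, so each gene contributes 3/4 (dominant) or 1/4 (recessive).
Target: rose (comb type), white (feather color), clean (leg feathering)
Probability = product of independent per-trait probabilities
= 3/4 × 1/4 × 1/4 = 3/64
Expected count = 3/64 × 640 = 30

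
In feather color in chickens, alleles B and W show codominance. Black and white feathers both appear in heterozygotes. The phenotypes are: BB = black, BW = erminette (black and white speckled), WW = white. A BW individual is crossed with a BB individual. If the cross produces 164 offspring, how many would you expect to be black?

Punnett square for BW × BB:
Offspring genotypes: 2 BB, 2 BW
Phenotype counts: 2 black, 2 erminette (black and white speckled)
black: 2 out of 4 → fraction 1/2
Expected count = 1/2 × 164 = 82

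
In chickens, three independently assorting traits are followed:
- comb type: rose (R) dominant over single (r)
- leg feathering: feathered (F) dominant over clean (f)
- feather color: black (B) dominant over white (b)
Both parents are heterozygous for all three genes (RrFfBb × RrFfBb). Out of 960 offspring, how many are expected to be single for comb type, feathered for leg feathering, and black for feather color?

Trihybrid cross: RrFfBb × RrFfBb
Each trait segregates independently with a 3:1 phenotypic ratio, so each gene contributes 3/4 (dominant) or 1/4 (recessive).
Target: single (comb type), feathered (leg feathering), black (feather color)
Probability = product of independent per-trait probabilities
= 1/4 × 3/4 × 3/4 = 9/64
Expected count = 9/64 × 960 = 135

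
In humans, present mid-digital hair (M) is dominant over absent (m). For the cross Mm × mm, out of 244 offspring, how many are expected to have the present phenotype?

Punnett square for Mm × mm:
Offspring genotypes: 2 Mm, 2 mm
Total offspring: 4
Count with target: 2
Probability: 2/4 = 1/2
Expected count = 1/2 × 244 = 122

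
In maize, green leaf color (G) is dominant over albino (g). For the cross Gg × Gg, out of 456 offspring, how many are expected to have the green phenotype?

Punnett square for Gg × Gg:
Offspring genotypes: 1 GG, 2 Gg, 1 gg
Total offspring: 4
Count with target: 3
Probability: 3/4
Expected count = 3/4 × 456 = 342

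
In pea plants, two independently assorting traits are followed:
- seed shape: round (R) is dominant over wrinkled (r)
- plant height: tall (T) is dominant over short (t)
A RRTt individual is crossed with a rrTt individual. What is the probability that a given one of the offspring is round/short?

Dihybrid cross RRTt × rrTt — consider each gene separately:
seed shape: RR × rr → 4 Rr → 4 R_ (out of 4)
plant height: Tt × Tt → 1 TT, 2 Tt, 1 tt → 3 T_ : 1 tt (out of 4)
Combine (counts out of 4 × 4 = 16): round/tall (R_T_) = 4×3 = 12; round/short (R_tt) = 4×1 = 4
Phenotype counts (out of 16): 12 round/tall, 4 round/short
round/short: 4 out of 16
Probability: 4/16 = 1/4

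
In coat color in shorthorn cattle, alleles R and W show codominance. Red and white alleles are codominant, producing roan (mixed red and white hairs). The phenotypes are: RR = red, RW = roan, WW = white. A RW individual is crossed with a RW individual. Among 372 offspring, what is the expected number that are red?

Punnett square for RW × RW:
Offspring genotypes: 1 RR, 2 RW, 1 WW
Phenotype counts: 1 red, 2 roan, 1 white
red: 1 out of 4 → fraction 1/4
Expected count = 1/4 × 372 = 93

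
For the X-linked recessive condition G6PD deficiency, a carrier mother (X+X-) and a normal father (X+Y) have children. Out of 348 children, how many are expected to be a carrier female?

Cross: X+X- × X+Y
Offspring: 1 X+X+, 1 X+Y, 1 X+X-, 1 X-Y
Probability of a carrier female: 1/4
Expected count = 1/4 × 348 = 87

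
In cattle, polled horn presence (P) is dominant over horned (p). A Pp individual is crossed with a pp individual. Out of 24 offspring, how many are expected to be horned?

Punnett square for Pp × pp:
Offspring genotypes: 2 Pp, 2 pp
polled: 2, horned: 2
horned: 2 out of 4 → fraction 1/2
Expected count = 1/2 × 24 = 12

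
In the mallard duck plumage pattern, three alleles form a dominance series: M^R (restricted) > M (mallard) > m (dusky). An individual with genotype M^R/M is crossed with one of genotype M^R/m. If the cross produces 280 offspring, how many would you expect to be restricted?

Cross: M^R/M × M^R/m
Allele dominance: M^R > M > m
Offspring genotypes: 1 M^R/M^R, 1 M^R/m, 1 M^R/M, 1 M/m
Phenotype counts: 3 restricted, 1 mallard
restricted: 3 out of 4 → fraction 3/4
Expected count = 3/4 × 280 = 210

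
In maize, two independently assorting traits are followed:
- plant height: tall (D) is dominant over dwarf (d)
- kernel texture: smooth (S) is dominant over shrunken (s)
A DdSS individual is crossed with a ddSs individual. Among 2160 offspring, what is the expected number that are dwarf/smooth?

Dihybrid cross DdSS × ddSs — consider each gene separately:
plant height: Dd × dd → 2 Dd, 2 dd → 2 D_ : 2 dd (out of 4)
kernel texture: SS × Ss → 2 SS, 2 Ss → 4 S_ (out of 4)
Combine (counts out of 4 × 4 = 16): tall/smooth (D_S_) = 2×4 = 8; dwarf/smooth (ddS_) = 2×4 = 8
Phenotype counts (out of 16): 8 tall/smooth, 8 dwarf/smooth
dwarf/smooth: 8 out of 16 → fraction 1/2
Expected count = 1/2 × 2160 = 1080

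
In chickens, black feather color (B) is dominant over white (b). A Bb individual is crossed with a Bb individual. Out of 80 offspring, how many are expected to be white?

Punnett square for Bb × Bb:
Offspring genotypes: 1 BB, 2 Bb, 1 bb
black: 3, white: 1
white: 1 out of 4 → fraction 1/4
Expected count = 1/4 × 80 = 20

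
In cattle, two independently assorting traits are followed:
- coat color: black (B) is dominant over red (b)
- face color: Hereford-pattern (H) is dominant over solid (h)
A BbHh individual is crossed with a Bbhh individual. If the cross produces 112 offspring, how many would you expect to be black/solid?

Dihybrid cross BbHh × Bbhh — consider each gene separately:
coat color: Bb × Bb → 1 BB, 2 Bb, 1 bb → 3 B_ : 1 bb (out of 4)
face color: Hh × hh → 2 Hh, 2 hh → 2 H_ : 2 hh (out of 4)
Combine (counts out of 4 × 4 = 16): black/Hereford-pattern (B_H_) = 3×2 = 6; black/solid (B_hh) = 3×2 = 6; red/Hereford-pattern (bbH_) = 1×2 = 2; red/solid (bbhh) = 1×2 = 2
Phenotype counts (out of 16): 6 black/Hereford-pattern, 6 black/solid, 2 red/Hereford-pattern, 2 red/solid
black/solid: 6 out of 16 → fraction 3/8
Expected count = 3/8 × 112 = 42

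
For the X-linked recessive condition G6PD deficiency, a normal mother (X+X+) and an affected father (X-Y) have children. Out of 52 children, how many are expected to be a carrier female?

Cross: X+X+ × X-Y
Offspring: 2 X+X-, 2 X+Y
Probability of a carrier female: 2/4 = 1/2
Expected count = 1/2 × 52 = 26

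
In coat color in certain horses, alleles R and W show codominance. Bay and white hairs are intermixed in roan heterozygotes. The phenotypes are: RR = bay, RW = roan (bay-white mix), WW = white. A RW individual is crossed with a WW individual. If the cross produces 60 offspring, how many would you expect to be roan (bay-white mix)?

Punnett square for RW × WW:
Offspring genotypes: 2 RW, 2 WW
Phenotype counts: 2 roan (bay-white mix), 2 white
roan (bay-white mix): 2 out of 4 → fraction 1/2
Expected count = 1/2 × 60 = 30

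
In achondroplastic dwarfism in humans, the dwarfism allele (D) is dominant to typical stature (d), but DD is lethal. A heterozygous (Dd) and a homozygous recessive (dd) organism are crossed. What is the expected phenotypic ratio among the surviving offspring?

Cross: Dd × dd
Punnett square offspring (before lethality): 2 Dd, 2 dd
No DD offspring are produced in this cross.
Ratio: 1 achondroplastic dwarf : 1 typical stature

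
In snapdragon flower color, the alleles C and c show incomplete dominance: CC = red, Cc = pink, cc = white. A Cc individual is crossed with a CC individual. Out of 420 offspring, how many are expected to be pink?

Punnett square for Cc × CC:
Offspring genotypes: 2 CC, 2 Cc
Phenotype counts: 2 red, 2 pink
pink: 2 out of 4 → fraction 1/2
Expected count = 1/2 × 420 = 210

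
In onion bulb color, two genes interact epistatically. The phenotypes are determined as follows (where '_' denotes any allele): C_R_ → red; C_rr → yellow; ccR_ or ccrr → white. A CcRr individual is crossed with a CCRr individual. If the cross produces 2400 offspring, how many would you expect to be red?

Cross: CcRr × CCRr — consider each gene separately:
C gene: Cc × CC → 2 CC, 2 Cc → 4 C_ (out of 4)
R gene: Rr × Rr → 1 RR, 2 Rr, 1 rr → 3 R_ : 1 rr (out of 4)
Genotype classes (out of 4 × 4 = 16): C_R_ = 4×3 = 12; C_rr = 4×1 = 4
Apply the phenotype rules: C_R_ (12) → red; C_rr (4) → yellow
Phenotype counts (out of 16): 12 red, 4 yellow
red: 12 out of 16 → fraction 3/4
Expected count = 3/4 × 2400 = 1800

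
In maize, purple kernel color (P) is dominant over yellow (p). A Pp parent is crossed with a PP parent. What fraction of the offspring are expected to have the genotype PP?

Punnett square for Pp × PP:
Offspring genotypes: 2 PP, 2 Pp
Total offspring: 4
Count with target: 2
Probability: 2/4 = 1/2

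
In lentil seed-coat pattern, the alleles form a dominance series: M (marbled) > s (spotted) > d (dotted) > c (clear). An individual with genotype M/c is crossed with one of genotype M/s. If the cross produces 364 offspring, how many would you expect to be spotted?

Cross: M/c × M/s
Allele dominance: M > s > d > c
Offspring genotypes: 1 M/M, 1 M/s, 1 M/c, 1 s/c
Phenotype counts: 3 marbled, 1 spotted
spotted: 1 out of 4 → fraction 1/4
Expected count = 1/4 × 364 = 91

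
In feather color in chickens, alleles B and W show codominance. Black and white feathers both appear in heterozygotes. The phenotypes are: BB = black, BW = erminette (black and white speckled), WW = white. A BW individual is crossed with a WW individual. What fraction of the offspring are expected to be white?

Punnett square for BW × WW:
Offspring genotypes: 2 BW, 2 WW
Phenotype counts: 2 erminette (black and white speckled), 2 white
white: 2 out of 4
Probability: 2/4 = 1/2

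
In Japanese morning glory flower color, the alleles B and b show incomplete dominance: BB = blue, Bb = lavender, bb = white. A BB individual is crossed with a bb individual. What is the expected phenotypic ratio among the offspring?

Punnett square for BB × bb:
Offspring genotypes: 4 Bb
Phenotype counts: 4 lavender
Ratio: all lavender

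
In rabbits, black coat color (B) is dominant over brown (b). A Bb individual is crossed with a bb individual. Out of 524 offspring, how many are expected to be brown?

Punnett square for Bb × bb:
Offspring genotypes: 2 Bb, 2 bb
black: 2, brown: 2
brown: 2 out of 4 → fraction 1/2
Expected count = 1/2 × 524 = 262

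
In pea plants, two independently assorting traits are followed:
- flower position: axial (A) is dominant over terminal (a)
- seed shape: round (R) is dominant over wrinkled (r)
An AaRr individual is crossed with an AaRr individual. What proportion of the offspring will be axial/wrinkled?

Dihybrid cross AaRr × AaRr — consider each gene separately:
flower position: Aa × Aa → 1 AA, 2 Aa, 1 aa → 3 A_ : 1 aa (out of 4)
seed shape: Rr × Rr → 1 RR, 2 Rr, 1 rr → 3 R_ : 1 rr (out of 4)
Combine (counts out of 4 × 4 = 16): axial/round (A_R_) = 3×3 = 9; axial/wrinkled (A_rr) = 3×1 = 3; terminal/round (aaR_) = 1×3 = 3; terminal/wrinkled (aarr) = 1×1 = 1
Phenotype counts (out of 16): 9 axial/round, 3 axial/wrinkled, 3 terminal/round, 1 terminal/wrinkled
axial/wrinkled: 3 out of 16
Probability: 3/16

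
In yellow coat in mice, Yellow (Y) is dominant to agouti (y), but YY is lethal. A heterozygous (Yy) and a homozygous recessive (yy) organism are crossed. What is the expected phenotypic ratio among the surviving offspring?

Cross: Yy × yy
Punnett square offspring (before lethality): 2 Yy, 2 yy
No YY offspring are produced in this cross.
Ratio: 1 yellow : 1 agouti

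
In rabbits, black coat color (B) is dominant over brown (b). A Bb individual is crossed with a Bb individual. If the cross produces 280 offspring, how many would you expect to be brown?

Punnett square for Bb × Bb:
Offspring genotypes: 1 BB, 2 Bb, 1 bb
black: 3, brown: 1
brown: 1 out of 4 → fraction 1/4
Expected count = 1/4 × 280 = 70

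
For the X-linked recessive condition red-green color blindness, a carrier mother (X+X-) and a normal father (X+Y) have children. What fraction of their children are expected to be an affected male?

Cross: X+X- × X+Y
Offspring: 1 X+X+, 1 X+Y, 1 X+X-, 1 X-Y
Probability of an affected male: 1/4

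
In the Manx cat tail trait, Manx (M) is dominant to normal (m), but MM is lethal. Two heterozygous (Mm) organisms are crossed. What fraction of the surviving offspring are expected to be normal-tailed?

Cross: Mm × Mm
Punnett square offspring (before lethality): 1 MM, 2 Mm, 1 mm
The MM genotype is lethal (embryos die); surviving offspring: 2 Mm, 1 mm
normal-tailed: 1 out of 3
Probability: 1/3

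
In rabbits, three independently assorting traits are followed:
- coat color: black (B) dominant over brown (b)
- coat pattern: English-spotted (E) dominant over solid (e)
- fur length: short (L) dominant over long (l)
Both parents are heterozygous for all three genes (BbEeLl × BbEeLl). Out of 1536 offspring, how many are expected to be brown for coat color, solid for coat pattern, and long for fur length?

Trihybrid cross: BbEeLl × BbEeLl
Each trait segregates independently with a 3:1 phenotypic ratio, so each gene contributes 3/4 (dominant) or 1/4 (recessive).
Target: brown (coat color), solid (coat pattern), long (fur length)
Probability = product of independent per-trait probabilities
= 1/4 × 1/4 × 1/4 = 1/64
Expected count = 1/64 × 1536 = 24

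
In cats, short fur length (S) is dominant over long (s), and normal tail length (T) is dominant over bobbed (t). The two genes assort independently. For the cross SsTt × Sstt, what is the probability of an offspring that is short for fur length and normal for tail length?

Dihybrid cross SsTt × Sstt — consider each gene separately:
fur length: Ss × Ss → 1 SS, 2 Ss, 1 ss → 3 S_ : 1 ss (out of 4)
tail length: Tt × tt → 2 Tt, 2 tt → 2 T_ : 2 tt (out of 4)
Looking for: short (S_) and normal (T_)
P(short) = 3/4, P(normal) = 2/4
P(both) = 3/4 × 2/4 = 6/16 = 3/8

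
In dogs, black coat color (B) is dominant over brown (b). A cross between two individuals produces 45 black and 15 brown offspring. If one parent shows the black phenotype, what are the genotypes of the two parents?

Observed offspring: 45 black, 15 brown
The observed ratio simplifies to 3:1. Brown (bb) offspring appear, so each parent must contribute one b allele. The parent stated to show black carries B, so it is Bb. The other parent is then either Bb or bb: Bb × bb would give a 1:1 split, whereas Bb × Bb gives 3:1 — matching the data. So both parents are heterozygous (Bb × Bb).
Parent genotypes: Bb × Bb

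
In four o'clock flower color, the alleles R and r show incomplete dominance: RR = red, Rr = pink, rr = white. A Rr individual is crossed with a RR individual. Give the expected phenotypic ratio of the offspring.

Punnett square for Rr × RR:
Offspring genotypes: 2 RR, 2 Rr
Phenotype counts: 2 red, 2 pink
Ratio: 1 red : 1 pink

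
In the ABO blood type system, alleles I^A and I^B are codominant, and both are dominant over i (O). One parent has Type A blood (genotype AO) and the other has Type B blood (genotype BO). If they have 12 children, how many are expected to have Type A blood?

Cross: AO × BO
Possible offspring genotypes: 1 AB, 1 AO, 1 BO, 1 OO
Blood type counts: 1 Type AB, 1 Type A, 1 Type B, 1 Type O
Probability of Type A: 1/4
Expected count = 1/4 × 12 = 3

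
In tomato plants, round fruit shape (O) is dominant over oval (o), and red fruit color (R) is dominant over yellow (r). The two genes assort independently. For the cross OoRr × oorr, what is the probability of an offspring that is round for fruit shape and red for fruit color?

Dihybrid cross OoRr × oorr — consider each gene separately:
fruit shape: Oo × oo → 2 Oo, 2 oo → 2 O_ : 2 oo (out of 4)
fruit color: Rr × rr → 2 Rr, 2 rr → 2 R_ : 2 rr (out of 4)
Looking for: round (O_) and red (R_)
P(round) = 2/4, P(red) = 2/4
P(both) = 2/4 × 2/4 = 4/16 = 1/4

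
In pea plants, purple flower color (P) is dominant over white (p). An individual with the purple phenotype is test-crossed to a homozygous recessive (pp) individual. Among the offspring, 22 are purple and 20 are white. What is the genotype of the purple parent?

Test cross: ? × pp
Offspring: 22 purple, 20 white — approximately 1:1.
A 1:1 ratio in a test cross indicates the unknown parent is heterozygous (Pp).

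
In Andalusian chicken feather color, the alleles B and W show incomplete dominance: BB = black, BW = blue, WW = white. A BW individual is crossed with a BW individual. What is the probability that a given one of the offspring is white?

Punnett square for BW × BW:
Offspring genotypes: 1 BB, 2 BW, 1 WW
Phenotype counts: 1 black, 2 blue, 1 white
white: 1 out of 4
Probability: 1/4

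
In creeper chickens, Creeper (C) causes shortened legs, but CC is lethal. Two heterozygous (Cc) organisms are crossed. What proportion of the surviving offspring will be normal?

Cross: Cc × Cc
Punnett square offspring (before lethality): 1 CC, 2 Cc, 1 cc
The CC genotype is lethal (embryos die); surviving offspring: 2 Cc, 1 cc
normal: 1 out of 3
Probability: 1/3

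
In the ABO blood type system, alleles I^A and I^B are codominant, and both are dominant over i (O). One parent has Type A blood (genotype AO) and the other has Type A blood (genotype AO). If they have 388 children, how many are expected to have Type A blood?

Cross: AO × AO
Possible offspring genotypes: 1 AA, 2 AO, 1 OO
Blood type counts: 3 Type A, 1 Type O
Probability of Type A: 3/4
Expected count = 3/4 × 388 = 291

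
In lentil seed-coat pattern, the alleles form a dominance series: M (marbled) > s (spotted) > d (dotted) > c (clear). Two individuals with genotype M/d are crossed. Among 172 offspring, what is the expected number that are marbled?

Cross: M/d × M/d
Allele dominance: M > s > d > c
Offspring genotypes: 1 M/M, 2 M/d, 1 d/d
Phenotype counts: 3 marbled, 1 dotted
marbled: 3 out of 4 → fraction 3/4
Expected count = 3/4 × 172 = 129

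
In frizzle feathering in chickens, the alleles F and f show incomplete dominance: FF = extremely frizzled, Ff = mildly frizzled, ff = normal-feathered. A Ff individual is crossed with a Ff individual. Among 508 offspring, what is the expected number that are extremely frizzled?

Punnett square for Ff × Ff:
Offspring genotypes: 1 FF, 2 Ff, 1 ff
Phenotype counts: 1 extremely frizzled, 2 mildly frizzled, 1 normal-feathered
extremely frizzled: 1 out of 4 → fraction 1/4
Expected count = 1/4 × 508 = 127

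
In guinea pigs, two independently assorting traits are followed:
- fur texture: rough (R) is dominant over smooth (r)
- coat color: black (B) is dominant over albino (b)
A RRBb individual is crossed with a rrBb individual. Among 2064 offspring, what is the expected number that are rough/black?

Dihybrid cross RRBb × rrBb — consider each gene separately:
fur texture: RR × rr → 4 Rr → 4 R_ (out of 4)
coat color: Bb × Bb → 1 BB, 2 Bb, 1 bb → 3 B_ : 1 bb (out of 4)
Combine (counts out of 4 × 4 = 16): rough/black (R_B_) = 4×3 = 12; rough/albino (R_bb) = 4×1 = 4
Phenotype counts (out of 16): 12 rough/black, 4 rough/albino
rough/black: 12 out of 16 → fraction 3/4
Expected count = 3/4 × 2064 = 1548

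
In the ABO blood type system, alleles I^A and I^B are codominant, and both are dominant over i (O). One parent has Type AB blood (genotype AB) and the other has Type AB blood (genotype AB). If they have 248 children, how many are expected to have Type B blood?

Cross: AB × AB
Possible offspring genotypes: 1 AA, 2 AB, 1 BB
Blood type counts: 1 Type A, 2 Type AB, 1 Type B
Probability of Type B: 1/4
Expected count = 1/4 × 248 = 62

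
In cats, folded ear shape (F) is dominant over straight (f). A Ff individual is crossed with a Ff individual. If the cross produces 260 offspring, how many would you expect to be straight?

Punnett square for Ff × Ff:
Offspring genotypes: 1 FF, 2 Ff, 1 ff
folded: 3, straight: 1
straight: 1 out of 4 → fraction 1/4
Expected count = 1/4 × 260 = 65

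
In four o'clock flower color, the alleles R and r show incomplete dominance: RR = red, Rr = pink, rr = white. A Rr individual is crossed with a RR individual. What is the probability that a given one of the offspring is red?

Punnett square for Rr × RR:
Offspring genotypes: 2 RR, 2 Rr
Phenotype counts: 2 red, 2 pink
red: 2 out of 4
Probability: 2/4 = 1/2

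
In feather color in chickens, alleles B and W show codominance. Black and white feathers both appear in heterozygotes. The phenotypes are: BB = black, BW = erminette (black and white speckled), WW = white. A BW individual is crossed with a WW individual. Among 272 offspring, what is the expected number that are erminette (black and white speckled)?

Punnett square for BW × WW:
Offspring genotypes: 2 BW, 2 WW
Phenotype counts: 2 erminette (black and white speckled), 2 white
erminette (black and white speckled): 2 out of 4 → fraction 1/2
Expected count = 1/2 × 272 = 136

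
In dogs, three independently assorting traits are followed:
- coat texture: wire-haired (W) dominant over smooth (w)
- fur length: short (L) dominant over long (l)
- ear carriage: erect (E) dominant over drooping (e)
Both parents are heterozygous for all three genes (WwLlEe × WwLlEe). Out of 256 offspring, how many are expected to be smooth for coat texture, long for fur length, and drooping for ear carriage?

Trihybrid cross: WwLlEe × WwLlEe
Each trait segregates independently with a 3:1 phenotypic ratio, so each gene contributes 3/4 (dominant) or 1/4 (recessive).
Target: smooth (coat texture), long (fur length), drooping (ear carriage)
Probability = product of independent per-trait probabilities
= 1/4 × 1/4 × 1/4 = 1/64
Expected count = 1/64 × 256 = 4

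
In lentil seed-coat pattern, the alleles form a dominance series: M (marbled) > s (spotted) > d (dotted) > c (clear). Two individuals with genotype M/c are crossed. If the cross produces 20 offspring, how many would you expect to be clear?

Cross: M/c × M/c
Allele dominance: M > s > d > c
Offspring genotypes: 1 M/M, 2 M/c, 1 c/c
Phenotype counts: 3 marbled, 1 clear
clear: 1 out of 4 → fraction 1/4
Expected count = 1/4 × 20 = 5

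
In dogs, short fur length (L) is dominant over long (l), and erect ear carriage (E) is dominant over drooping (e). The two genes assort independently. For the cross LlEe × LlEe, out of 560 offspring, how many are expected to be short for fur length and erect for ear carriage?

Dihybrid cross LlEe × LlEe — consider each gene separately:
fur length: Ll × Ll → 1 LL, 2 Ll, 1 ll → 3 L_ : 1 ll (out of 4)
ear carriage: Ee × Ee → 1 EE, 2 Ee, 1 ee → 3 E_ : 1 ee (out of 4)
Looking for: short (L_) and erect (E_)
P(short) = 3/4, P(erect) = 3/4
P(both) = 3/4 × 3/4 = 9/16
Expected count = 9/16 × 560 = 315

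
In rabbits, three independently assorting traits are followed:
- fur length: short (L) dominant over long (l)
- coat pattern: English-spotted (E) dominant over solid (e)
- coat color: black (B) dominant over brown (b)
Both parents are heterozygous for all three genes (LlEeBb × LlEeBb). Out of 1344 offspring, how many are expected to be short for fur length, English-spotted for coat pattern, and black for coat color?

Trihybrid cross: LlEeBb × LlEeBb
Each trait segregates independently with a 3:1 phenotypic ratio, so each gene contributes 3/4 (dominant) or 1/4 (recessive).
Target: short (fur length), English-spotted (coat pattern), black (coat color)
Probability = product of independent per-trait probabilities
= 3/4 × 3/4 × 3/4 = 27/64
Expected count = 27/64 × 1344 = 567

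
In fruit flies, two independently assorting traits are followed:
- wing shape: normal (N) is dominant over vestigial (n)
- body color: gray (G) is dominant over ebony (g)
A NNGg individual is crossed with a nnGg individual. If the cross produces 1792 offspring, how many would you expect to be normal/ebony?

Dihybrid cross NNGg × nnGg — consider each gene separately:
wing shape: NN × nn → 4 Nn → 4 N_ (out of 4)
body color: Gg × Gg → 1 GG, 2 Gg, 1 gg → 3 G_ : 1 gg (out of 4)
Combine (counts out of 4 × 4 = 16): normal/gray (N_G_) = 4×3 = 12; normal/ebony (N_gg) = 4×1 = 4
Phenotype counts (out of 16): 12 normal/gray, 4 normal/ebony
normal/ebony: 4 out of 16 → fraction 1/4
Expected count = 1/4 × 1792 = 448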